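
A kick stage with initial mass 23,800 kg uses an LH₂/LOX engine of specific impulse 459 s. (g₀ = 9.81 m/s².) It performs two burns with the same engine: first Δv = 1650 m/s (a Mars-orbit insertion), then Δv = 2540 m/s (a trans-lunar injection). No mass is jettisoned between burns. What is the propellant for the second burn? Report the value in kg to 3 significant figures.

propellant for the second burn ≈ 7110 kg

v_e = Isp · g₀ = 459 × 9.81 = 4502.8 m/s.
After the first burn: m = 23800 × exp(−1650/4502.8) = 23800 × 0.69320 = 16,498.2 kg.
After the second burn: m = 16,498.2 × exp(−2540/4502.8) = 16,498.2 × 0.56887 = 9,385.33 kg.
Second-burn propellant = 16,498.2 − 9,385.33 = 7,112.87 kg.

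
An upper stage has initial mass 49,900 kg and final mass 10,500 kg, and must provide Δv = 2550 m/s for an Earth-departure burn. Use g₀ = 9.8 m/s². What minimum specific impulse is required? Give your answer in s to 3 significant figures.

Isp ≈ 167 s

ln(m₀/m_f) = ln(49900/10500) = ln(4.752) = 1.5586.
v_e = Δv / ln(m₀/m_f) = 2550 / 1.5586 = 1636.0 m/s.
Isp = v_e / g₀ = 1636.0 / 9.8 = 166.9 s.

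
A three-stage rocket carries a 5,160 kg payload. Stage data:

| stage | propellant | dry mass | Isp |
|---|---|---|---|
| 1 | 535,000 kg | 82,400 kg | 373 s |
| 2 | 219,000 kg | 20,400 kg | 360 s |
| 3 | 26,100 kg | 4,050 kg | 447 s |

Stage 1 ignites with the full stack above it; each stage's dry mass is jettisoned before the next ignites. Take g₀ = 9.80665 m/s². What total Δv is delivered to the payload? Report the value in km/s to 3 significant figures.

Δv ≈ 14.9 km/s

Ignition mass of stage 1 = 535,000+82,400 + 219,000+20,400 + 26,100+4,050 + 5,160 = 892,110 kg.
Stage 1: m₀ = 892,110 kg, m_f = 892,110 − 535,000 = 357,110 kg; Δv = 373×9.80665×ln(2.498) = 3657.9×0.9155 ≈ 3349 m/s.
Stage 2: m₀ = 274,710 kg, m_f = 274,710 − 219,000 = 55,710 kg; Δv = 360×9.80665×ln(4.931) = 3530.4×1.5956 ≈ 5633 m/s.
Stage 3: m₀ = 35,310 kg, m_f = 35,310 − 26,100 = 9,210 kg; Δv = 447×9.80665×ln(3.834) = 4383.6×1.3439 ≈ 5891 m/s.
Total Δv = 3349 + 5633 + 5891 = 14873 m/s.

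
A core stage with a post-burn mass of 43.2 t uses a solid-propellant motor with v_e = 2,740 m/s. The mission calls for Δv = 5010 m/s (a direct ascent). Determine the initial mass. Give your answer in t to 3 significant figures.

initial mass ≈ 269 t

m₀/m_f = exp(Δv / v_e) = exp(5010 / 2740.0) = exp(1.8285) = 6.2243.
m₀ = m_f × 6.2243 = 43.2 × 6.2243 = 268.89 t.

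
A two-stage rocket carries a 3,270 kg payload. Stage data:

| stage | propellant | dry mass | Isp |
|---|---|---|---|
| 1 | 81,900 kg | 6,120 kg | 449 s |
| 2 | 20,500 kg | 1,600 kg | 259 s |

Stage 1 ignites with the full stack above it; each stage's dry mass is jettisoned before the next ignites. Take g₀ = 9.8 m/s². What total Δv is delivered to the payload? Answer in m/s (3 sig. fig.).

Ignition mass of stage 1 = 81,900+6,120 + 20,500+1,600 + 3,270 = 113,390 kg.
Stage 1: m₀ = 113,390 kg, m_f = 113,390 − 81,900 = 31,490 kg; Δv = 449×9.8×ln(3.601) = 4400.2×1.2812 ≈ 5637 m/s.
Stage 2: m₀ = 25,370 kg, m_f = 25,370 − 20,500 = 4,870 kg; Δv = 259×9.8×ln(5.209) = 2538.2×1.6505 ≈ 4189 m/s.
Total Δv = 5637 + 4189 = 9826 m/s.

Δv ≈ 9830 m/s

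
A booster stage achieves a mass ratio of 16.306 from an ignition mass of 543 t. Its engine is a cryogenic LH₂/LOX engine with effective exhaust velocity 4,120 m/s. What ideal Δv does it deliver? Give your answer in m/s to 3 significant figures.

Δv ≈ 11500 m/s

By the Tsiolkovsky rocket equation, Δv = v_e · ln(16.306) = 4120.0 × 2.7915 ≈ 11501.1 m/s.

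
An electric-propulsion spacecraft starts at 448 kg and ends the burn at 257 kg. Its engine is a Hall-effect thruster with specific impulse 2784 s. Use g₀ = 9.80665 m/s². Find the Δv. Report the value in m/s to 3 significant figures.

Δv ≈ 15200 m/s

v_e = Isp · g₀ = 2784 × 9.80665 = 27301.7 m/s.
Δv = v_e · ln(m₀/m_f) = 27301.7 × ln(1.743) = 27301.7 × 0.5557 ≈ 15172.0 m/s.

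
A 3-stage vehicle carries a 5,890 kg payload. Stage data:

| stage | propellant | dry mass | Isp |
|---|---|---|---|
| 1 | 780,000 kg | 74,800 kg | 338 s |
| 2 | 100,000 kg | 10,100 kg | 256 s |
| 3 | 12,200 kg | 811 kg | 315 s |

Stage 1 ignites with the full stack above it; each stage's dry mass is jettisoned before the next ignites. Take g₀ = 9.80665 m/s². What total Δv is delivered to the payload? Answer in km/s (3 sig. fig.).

Ignition mass of stage 1 = 780,000+74,800 + 100,000+10,100 + 12,200+811 + 5,890 = 983,801 kg.
Stage 1: m₀ = 983,801 kg, m_f = 983,801 − 780,000 = 203,801 kg; Δv = 338×9.80665×ln(4.827) = 3314.6×1.5743 ≈ 5218 m/s.
Stage 2: m₀ = 129,001 kg, m_f = 129,001 − 100,000 = 29,001 kg; Δv = 256×9.80665×ln(4.448) = 2510.5×1.4925 ≈ 3747 m/s.
Stage 3: m₀ = 18,901 kg, m_f = 18,901 − 12,200 = 6,701 kg; Δv = 315×9.80665×ln(2.821) = 3089.1×1.0370 ≈ 3203 m/s.
Total Δv = 5218 + 3747 + 3203 = 12168 m/s.

Δv ≈ 12.2 km/s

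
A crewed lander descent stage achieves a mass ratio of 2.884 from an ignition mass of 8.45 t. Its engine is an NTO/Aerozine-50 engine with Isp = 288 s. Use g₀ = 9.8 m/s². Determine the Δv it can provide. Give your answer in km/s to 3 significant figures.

v_e = Isp · g₀ = 288 × 9.8 = 2822.4 m/s.
From the ideal rocket equation, Δv = v_e · ln(2.884) = 2822.4 × 1.0592 ≈ 2989.4 m/s.

Δv ≈ 2.99 km/s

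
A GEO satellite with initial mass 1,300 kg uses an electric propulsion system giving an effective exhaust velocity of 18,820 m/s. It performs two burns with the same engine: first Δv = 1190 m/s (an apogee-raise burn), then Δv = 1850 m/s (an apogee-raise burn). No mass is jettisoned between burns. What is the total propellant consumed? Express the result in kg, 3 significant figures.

total propellant consumed ≈ 194 kg

After the first burn: m = 1300 × exp(−1190/18820.0) = 1300 × 0.93873 = 1,220.35 kg.
After the second burn: m = 1,220.35 × exp(−1850/18820.0) = 1,220.35 × 0.90638 = 1,106.1 kg.
Total propellant = m₀ − m_final = 1300 − 1,106.1 = 193.9 kg.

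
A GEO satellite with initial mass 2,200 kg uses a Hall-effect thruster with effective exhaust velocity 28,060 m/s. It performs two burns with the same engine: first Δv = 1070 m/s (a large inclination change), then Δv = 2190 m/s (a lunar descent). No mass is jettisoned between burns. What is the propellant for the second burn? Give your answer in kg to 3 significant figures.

propellant for the second burn ≈ 159 kg

After the first burn: m = 2200 × exp(−1070/28060.0) = 2200 × 0.96259 = 2,117.7 kg.
After the second burn: m = 2,117.7 × exp(−2190/28060.0) = 2,117.7 × 0.92492 = 1,958.7 kg.
Second-burn propellant = 2,117.7 − 1,958.7 = 159 kg.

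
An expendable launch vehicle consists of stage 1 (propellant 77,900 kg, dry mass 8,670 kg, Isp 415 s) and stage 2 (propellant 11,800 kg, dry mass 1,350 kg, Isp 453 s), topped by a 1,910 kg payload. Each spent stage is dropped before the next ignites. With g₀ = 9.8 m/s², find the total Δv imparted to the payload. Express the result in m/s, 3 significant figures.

Δv ≈ 12700 m/s

Ignition mass of stage 1 = 77,900+8,670 + 11,800+1,350 + 1,910 = 101,630 kg.
Stage 1: m₀ = 101,630 kg, m_f = 101,630 − 77,900 = 23,730 kg; Δv = 415×9.8×ln(4.283) = 4067.0×1.4546 ≈ 5916 m/s.
Stage 2: m₀ = 15,060 kg, m_f = 15,060 − 11,800 = 3,260 kg; Δv = 453×9.8×ln(4.62) = 4439.4×1.5303 ≈ 6794 m/s.
Total Δv = 5916 + 6794 = 12710 m/s.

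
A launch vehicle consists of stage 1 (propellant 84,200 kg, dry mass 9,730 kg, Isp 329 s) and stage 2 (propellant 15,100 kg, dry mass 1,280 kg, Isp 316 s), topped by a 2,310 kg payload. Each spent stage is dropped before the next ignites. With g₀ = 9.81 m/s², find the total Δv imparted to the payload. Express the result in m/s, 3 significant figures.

Δv ≈ 9560 m/s

Ignition mass of stage 1 = 84,200+9,730 + 15,100+1,280 + 2,310 = 112,620 kg.
Stage 1: m₀ = 112,620 kg, m_f = 112,620 − 84,200 = 28,420 kg; Δv = 329×9.81×ln(3.963) = 3227.5×1.3769 ≈ 4444 m/s.
Stage 2: m₀ = 18,690 kg, m_f = 18,690 − 15,100 = 3,590 kg; Δv = 316×9.81×ln(5.206) = 3100.0×1.6498 ≈ 5114 m/s.
Total Δv = 4444 + 5114 = 9558 m/s.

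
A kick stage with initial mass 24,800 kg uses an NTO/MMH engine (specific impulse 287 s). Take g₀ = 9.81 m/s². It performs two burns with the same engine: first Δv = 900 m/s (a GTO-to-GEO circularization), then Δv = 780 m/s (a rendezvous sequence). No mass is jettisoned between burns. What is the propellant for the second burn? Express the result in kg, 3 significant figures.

propellant for the second burn ≈ 4360 kg

v_e = Isp · g₀ = 287 × 9.81 = 2815.5 m/s.
After the first burn: m = 24800 × exp(−900/2815.5) = 24800 × 0.72639 = 18,014.5 kg.
After the second burn: m = 18,014.5 × exp(−780/2815.5) = 18,014.5 × 0.75802 = 13,655.4 kg.
Second-burn propellant = 18,014.5 − 13,655.4 = 4,359.1 kg.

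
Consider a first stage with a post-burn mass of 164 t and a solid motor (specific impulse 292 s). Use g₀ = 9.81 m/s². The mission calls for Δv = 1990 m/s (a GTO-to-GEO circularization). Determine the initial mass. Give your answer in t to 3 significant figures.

v_e = Isp · g₀ = 292 × 9.81 = 2864.5 m/s.
m₀/m_f = exp(Δv / v_e) = exp(1990 / 2864.5) = exp(0.6947) = 2.0031.
m₀ = m_f × 2.0031 = 164 × 2.0031 = 328.508 t.

initial mass ≈ 329 t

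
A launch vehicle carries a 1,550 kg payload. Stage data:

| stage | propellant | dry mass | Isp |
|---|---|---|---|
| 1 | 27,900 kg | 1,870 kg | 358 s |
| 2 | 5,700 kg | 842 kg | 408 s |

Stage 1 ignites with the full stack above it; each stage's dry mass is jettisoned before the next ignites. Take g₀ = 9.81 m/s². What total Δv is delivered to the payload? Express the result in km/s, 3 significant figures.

Δv ≈ 9.57 km/s

Ignition mass of stage 1 = 27,900+1,870 + 5,700+842 + 1,550 = 37,862 kg.
Stage 1: m₀ = 37,862 kg, m_f = 37,862 − 27,900 = 9,962 kg; Δv = 358×9.81×ln(3.801) = 3512.0×1.3352 ≈ 4689 m/s.
Stage 2: m₀ = 8,092 kg, m_f = 8,092 − 5,700 = 2,392 kg; Δv = 408×9.81×ln(3.383) = 4002.5×1.2187 ≈ 4878 m/s.
Total Δv = 4689 + 4878 = 9567 m/s.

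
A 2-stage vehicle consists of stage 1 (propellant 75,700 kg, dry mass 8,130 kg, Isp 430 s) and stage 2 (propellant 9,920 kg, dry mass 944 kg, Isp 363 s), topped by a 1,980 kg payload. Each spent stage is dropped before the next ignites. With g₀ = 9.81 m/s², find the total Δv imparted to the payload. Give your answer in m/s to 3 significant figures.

Δv ≈ 11700 m/s

Ignition mass of stage 1 = 75,700+8,130 + 9,920+944 + 1,980 = 96,674 kg.
Stage 1: m₀ = 96,674 kg, m_f = 96,674 − 75,700 = 20,974 kg; Δv = 430×9.81×ln(4.609) = 4218.3×1.5281 ≈ 6446 m/s.
Stage 2: m₀ = 12,844 kg, m_f = 12,844 − 9,920 = 2,924 kg; Δv = 363×9.81×ln(4.393) = 3561.0×1.4799 ≈ 5270 m/s.
Total Δv = 6446 + 5270 = 11716 m/s.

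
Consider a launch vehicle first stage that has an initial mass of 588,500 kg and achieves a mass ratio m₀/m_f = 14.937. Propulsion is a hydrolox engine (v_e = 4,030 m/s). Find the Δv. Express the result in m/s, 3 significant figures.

Δv ≈ 10900 m/s

Δv = v_e · ln(14.937) = 4030.0 × 2.7038 ≈ 10896.5 m/s.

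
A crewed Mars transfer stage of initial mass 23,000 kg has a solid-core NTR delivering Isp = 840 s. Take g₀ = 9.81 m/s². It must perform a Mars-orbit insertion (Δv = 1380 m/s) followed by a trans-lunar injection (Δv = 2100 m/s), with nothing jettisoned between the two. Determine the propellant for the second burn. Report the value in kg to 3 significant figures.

propellant for the second burn ≈ 4380 kg

v_e = Isp · g₀ = 840 × 9.81 = 8240.4 m/s.
After the first burn: m = 23000 × exp(−1380/8240.4) = 23000 × 0.84580 = 19,453.4 kg.
After the second burn: m = 19,453.4 × exp(−2100/8240.4) = 19,453.4 × 0.77504 = 15,077.2 kg.
Second-burn propellant = 19,453.4 − 15,077.2 = 4,376.2 kg.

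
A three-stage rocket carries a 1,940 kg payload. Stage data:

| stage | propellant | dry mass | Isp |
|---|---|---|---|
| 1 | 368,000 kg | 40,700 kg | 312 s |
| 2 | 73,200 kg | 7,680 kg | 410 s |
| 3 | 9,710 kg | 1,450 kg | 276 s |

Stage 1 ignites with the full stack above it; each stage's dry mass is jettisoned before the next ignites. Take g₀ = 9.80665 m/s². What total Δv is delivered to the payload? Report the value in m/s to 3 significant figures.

Ignition mass of stage 1 = 368,000+40,700 + 73,200+7,680 + 9,710+1,450 + 1,940 = 502,680 kg.
Stage 1: m₀ = 502,680 kg, m_f = 502,680 − 368,000 = 134,680 kg; Δv = 312×9.80665×ln(3.732) = 3059.7×1.3171 ≈ 4030 m/s.
Stage 2: m₀ = 93,980 kg, m_f = 93,980 − 73,200 = 20,780 kg; Δv = 410×9.80665×ln(4.523) = 4020.7×1.5091 ≈ 6068 m/s.
Stage 3: m₀ = 13,100 kg, m_f = 13,100 − 9,710 = 3,390 kg; Δv = 276×9.80665×ln(3.864) = 2706.6×1.3518 ≈ 3659 m/s.
Total Δv = 4030 + 6068 + 3659 = 13757 m/s.

Δv ≈ 13800 m/s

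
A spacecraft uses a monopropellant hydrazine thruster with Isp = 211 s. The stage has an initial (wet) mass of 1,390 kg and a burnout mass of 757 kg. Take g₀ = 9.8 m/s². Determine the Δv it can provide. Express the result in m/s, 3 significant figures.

Δv ≈ 1260 m/s

v_e = Isp · g₀ = 211 × 9.8 = 2067.8 m/s.
By the Tsiolkovsky rocket equation, Δv = v_e · ln(m₀/m_f) = 2067.8 × ln(1.836) = 2067.8 × 0.6077 ≈ 1256.6 m/s.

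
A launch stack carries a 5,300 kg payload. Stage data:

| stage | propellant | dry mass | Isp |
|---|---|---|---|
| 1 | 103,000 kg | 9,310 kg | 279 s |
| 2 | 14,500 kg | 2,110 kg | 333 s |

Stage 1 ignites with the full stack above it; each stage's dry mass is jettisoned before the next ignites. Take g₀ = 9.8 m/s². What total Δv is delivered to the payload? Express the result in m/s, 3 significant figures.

Δv ≈ 7530 m/s

Ignition mass of stage 1 = 103,000+9,310 + 14,500+2,110 + 5,300 = 134,220 kg.
Stage 1: m₀ = 134,220 kg, m_f = 134,220 − 103,000 = 31,220 kg; Δv = 279×9.8×ln(4.299) = 2734.2×1.4584 ≈ 3988 m/s.
Stage 2: m₀ = 21,910 kg, m_f = 21,910 − 14,500 = 7,410 kg; Δv = 333×9.8×ln(2.957) = 3263.4×1.0841 ≈ 3538 m/s.
Total Δv = 3988 + 3538 = 7526 m/s.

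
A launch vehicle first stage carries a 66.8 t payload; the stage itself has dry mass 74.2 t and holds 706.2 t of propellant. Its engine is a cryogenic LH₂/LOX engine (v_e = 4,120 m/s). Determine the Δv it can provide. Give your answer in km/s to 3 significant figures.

m₀ = payload + dry + propellant = 66.8 + 74.2 + 706.2 = 847.2 t.
m_f = payload + dry = 66.8 + 74.2 = 141 t.
By the Tsiolkovsky rocket equation, Δv = v_e · ln(m₀/m_f) = 4120.0 × ln(6.009) = 4120.0 × 1.7932 ≈ 7387.9 m/s.

Δv ≈ 7.39 km/s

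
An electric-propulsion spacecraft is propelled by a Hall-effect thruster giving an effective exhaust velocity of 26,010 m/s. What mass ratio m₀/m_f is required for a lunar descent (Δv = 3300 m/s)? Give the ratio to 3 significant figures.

m₀/m_f = exp(Δv / v_e) = exp(3300 / 26010.0) = exp(0.1269) = 1.1353.

mass ratio ≈ 1.14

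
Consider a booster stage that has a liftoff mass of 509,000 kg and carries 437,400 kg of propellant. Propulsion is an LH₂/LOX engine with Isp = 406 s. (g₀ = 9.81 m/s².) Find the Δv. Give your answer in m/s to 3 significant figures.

Δv ≈ 7810 m/s

v_e = Isp · g₀ = 406 × 9.81 = 3982.9 m/s.
m_f = m₀ − m_prop = 509,000 − 437,400 = 71,600 kg.
Rocket equation: Δv = v_e · ln(m₀/m_f) = 3982.9 × ln(7.109) = 3982.9 × 1.9614 ≈ 7811.8 m/s.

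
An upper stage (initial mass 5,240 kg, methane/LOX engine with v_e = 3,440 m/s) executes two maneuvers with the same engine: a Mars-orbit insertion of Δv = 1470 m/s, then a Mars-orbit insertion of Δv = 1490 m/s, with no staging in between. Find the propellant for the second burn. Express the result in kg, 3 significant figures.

propellant for the second burn ≈ 1200 kg

After the first burn: m = 5240 × exp(−1470/3440.0) = 5240 × 0.65225 = 3,417.79 kg.
After the second burn: m = 3,417.79 × exp(−1490/3440.0) = 3,417.79 × 0.64847 = 2,216.33 kg.
Second-burn propellant = 3,417.79 − 2,216.33 = 1,201.46 kg.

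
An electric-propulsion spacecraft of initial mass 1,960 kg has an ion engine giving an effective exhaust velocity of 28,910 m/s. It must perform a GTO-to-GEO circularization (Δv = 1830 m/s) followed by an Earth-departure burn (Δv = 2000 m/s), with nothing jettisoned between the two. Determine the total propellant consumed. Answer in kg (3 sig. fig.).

total propellant consumed ≈ 243 kg

After the first burn: m = 1960 × exp(−1830/28910.0) = 1960 × 0.93866 = 1,839.77 kg.
After the second burn: m = 1,839.77 × exp(−2000/28910.0) = 1,839.77 × 0.93316 = 1,716.8 kg.
Total propellant = m₀ − m_final = 1960 − 1,716.8 = 243.2 kg.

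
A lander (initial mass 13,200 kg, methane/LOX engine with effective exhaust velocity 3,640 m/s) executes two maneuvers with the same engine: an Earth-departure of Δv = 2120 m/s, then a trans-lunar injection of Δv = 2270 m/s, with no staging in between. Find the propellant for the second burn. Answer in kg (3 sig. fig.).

propellant for the second burn ≈ 3420 kg

After the first burn: m = 13200 × exp(−2120/3640.0) = 13200 × 0.55855 = 7,372.86 kg.
After the second burn: m = 7,372.86 × exp(−2270/3640.0) = 7,372.86 × 0.53600 = 3,951.85 kg.
Second-burn propellant = 7,372.86 − 3,951.85 = 3,421.01 kg.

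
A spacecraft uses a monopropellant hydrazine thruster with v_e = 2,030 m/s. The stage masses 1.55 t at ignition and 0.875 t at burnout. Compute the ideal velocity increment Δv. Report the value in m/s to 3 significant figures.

Δv = v_e · ln(m₀/m_f) = 2030.0 × ln(1.771) = 2030.0 × 0.5718 ≈ 1160.7 m/s.

Δv ≈ 1160 m/s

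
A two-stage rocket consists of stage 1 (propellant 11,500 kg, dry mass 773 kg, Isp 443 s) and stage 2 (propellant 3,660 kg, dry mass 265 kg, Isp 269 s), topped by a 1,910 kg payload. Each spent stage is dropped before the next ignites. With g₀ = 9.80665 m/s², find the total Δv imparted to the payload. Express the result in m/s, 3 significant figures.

Δv ≈ 6980 m/s

Ignition mass of stage 1 = 11,500+773 + 3,660+265 + 1,910 = 18,108 kg.
Stage 1: m₀ = 18,108 kg, m_f = 18,108 − 11,500 = 6,608 kg; Δv = 443×9.80665×ln(2.74) = 4344.3×1.0081 ≈ 4379 m/s.
Stage 2: m₀ = 5,835 kg, m_f = 5,835 − 3,660 = 2,175 kg; Δv = 269×9.80665×ln(2.683) = 2638.0×0.9868 ≈ 2603 m/s.
Total Δv = 4379 + 2603 = 6982 m/s.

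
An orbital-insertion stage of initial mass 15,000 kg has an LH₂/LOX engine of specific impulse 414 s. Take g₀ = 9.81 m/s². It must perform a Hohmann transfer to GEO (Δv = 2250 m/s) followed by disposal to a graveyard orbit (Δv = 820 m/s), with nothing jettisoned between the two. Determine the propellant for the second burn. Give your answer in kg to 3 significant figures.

propellant for the second burn ≈ 1580 kg

v_e = Isp · g₀ = 414 × 9.81 = 4061.3 m/s.
After the first burn: m = 15000 × exp(−2250/4061.3) = 15000 × 0.57464 = 8,619.6 kg.
After the second burn: m = 8,619.6 × exp(−820/4061.3) = 8,619.6 × 0.81717 = 7,043.68 kg.
Second-burn propellant = 8,619.6 − 7,043.68 = 1,575.92 kg.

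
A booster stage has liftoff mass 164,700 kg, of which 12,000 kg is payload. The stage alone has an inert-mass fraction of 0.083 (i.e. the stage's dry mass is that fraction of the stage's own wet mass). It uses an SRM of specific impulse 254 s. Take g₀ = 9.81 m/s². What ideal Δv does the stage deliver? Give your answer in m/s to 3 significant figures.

Stage wet mass = m₀ − payload = 164,700 − 12,000 = 152,700 kg.
Stage dry mass = ε × stage wet mass = 0.083 × 152,700 = 12,674.1 kg.
Burnout mass m_f = stage dry + payload = 12,674.1 + 12,000 = 24,674.1 kg.
v_e = Isp · g₀ = 254 × 9.81 = 2491.7 m/s.
By the Tsiolkovsky rocket equation, Δv = v_e · ln(164,700/24,674.1) = 2491.7 × ln(6.675) = 2491.7 × 1.8984 ≈ 4730 m/s.

Δv ≈ 4730 m/s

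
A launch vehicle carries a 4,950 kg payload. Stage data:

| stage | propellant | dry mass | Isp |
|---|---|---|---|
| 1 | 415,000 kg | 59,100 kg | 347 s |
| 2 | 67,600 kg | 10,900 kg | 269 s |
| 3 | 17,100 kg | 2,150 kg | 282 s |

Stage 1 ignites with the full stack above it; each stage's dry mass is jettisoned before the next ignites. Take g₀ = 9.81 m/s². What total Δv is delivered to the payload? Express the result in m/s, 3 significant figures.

Ignition mass of stage 1 = 415,000+59,100 + 67,600+10,900 + 17,100+2,150 + 4,950 = 576,800 kg.
Stage 1: m₀ = 576,800 kg, m_f = 576,800 − 415,000 = 161,800 kg; Δv = 347×9.81×ln(3.565) = 3404.1×1.2711 ≈ 4327 m/s.
Stage 2: m₀ = 102,700 kg, m_f = 102,700 − 67,600 = 35,100 kg; Δv = 269×9.81×ln(2.926) = 2638.9×1.0736 ≈ 2833 m/s.
Stage 3: m₀ = 24,200 kg, m_f = 24,200 − 17,100 = 7,100 kg; Δv = 282×9.81×ln(3.408) = 2766.4×1.2263 ≈ 3392 m/s.
Total Δv = 4327 + 2833 + 3392 = 10552 m/s.

Δv ≈ 10600 m/s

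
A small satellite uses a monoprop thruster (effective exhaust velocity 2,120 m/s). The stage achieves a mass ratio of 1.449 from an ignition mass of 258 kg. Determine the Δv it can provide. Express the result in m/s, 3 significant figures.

From the ideal rocket equation, Δv = v_e · ln(1.449) = 2120.0 × 0.3709 ≈ 786.3 m/s.

Δv ≈ 786 m/s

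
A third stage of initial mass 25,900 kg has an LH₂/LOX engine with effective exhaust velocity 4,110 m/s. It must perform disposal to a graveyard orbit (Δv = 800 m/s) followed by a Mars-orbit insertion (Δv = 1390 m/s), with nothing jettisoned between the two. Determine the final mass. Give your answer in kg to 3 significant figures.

final mass ≈ 15200 kg

After the first burn: m = 25900 × exp(−800/4110.0) = 25900 × 0.82313 = 21,319.1 kg.
After the second burn: m = 21,319.1 × exp(−1390/4110.0) = 21,319.1 × 0.71305 = 15,201.6 kg.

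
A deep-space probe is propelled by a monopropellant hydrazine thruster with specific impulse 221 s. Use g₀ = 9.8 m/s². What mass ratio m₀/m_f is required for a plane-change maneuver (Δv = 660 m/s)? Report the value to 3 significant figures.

mass ratio ≈ 1.36

v_e = Isp · g₀ = 221 × 9.8 = 2165.8 m/s.
m₀/m_f = exp(Δv / v_e) = exp(660 / 2165.8) = exp(0.3047) = 1.3563.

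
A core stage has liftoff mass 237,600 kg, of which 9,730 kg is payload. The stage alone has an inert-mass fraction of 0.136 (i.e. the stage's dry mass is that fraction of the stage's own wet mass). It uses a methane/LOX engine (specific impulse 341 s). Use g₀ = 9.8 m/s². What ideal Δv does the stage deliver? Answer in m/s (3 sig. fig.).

Δv ≈ 5890 m/s

Stage wet mass = m₀ − payload = 237,600 − 9,730 = 227,870 kg.
Stage dry mass = ε × stage wet mass = 0.136 × 227,870 = 30,990.3 kg.
Burnout mass m_f = stage dry + payload = 30,990.3 + 9,730 = 40,720.3 kg.
v_e = Isp · g₀ = 341 × 9.8 = 3341.8 m/s.
Δv = v_e · ln(237,600/40,720.3) = 3341.8 × ln(5.835) = 3341.8 × 1.7639 ≈ 5894 m/s.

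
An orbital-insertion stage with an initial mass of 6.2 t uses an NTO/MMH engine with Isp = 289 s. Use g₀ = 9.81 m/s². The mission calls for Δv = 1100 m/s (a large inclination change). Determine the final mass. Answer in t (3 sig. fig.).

final mass ≈ 4.21 t

v_e = Isp · g₀ = 289 × 9.81 = 2835.1 m/s.
By the Tsiolkovsky rocket equation, m₀/m_f = exp(Δv / v_e) = exp(1100 / 2835.1) = exp(0.3880) = 1.4740.
m_f = m₀ / 1.4740 = 6.2 / 1.4740 = 4.20624 t.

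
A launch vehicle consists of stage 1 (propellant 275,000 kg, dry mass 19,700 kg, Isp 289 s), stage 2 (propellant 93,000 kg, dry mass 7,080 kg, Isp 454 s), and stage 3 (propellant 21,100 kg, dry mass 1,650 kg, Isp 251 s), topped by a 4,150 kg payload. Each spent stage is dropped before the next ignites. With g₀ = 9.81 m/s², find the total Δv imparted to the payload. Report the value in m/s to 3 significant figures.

Ignition mass of stage 1 = 275,000+19,700 + 93,000+7,080 + 21,100+1,650 + 4,150 = 421,680 kg.
Stage 1: m₀ = 421,680 kg, m_f = 421,680 − 275,000 = 146,680 kg; Δv = 289×9.81×ln(2.875) = 2835.1×1.0560 ≈ 2994 m/s.
Stage 2: m₀ = 126,980 kg, m_f = 126,980 − 93,000 = 33,980 kg; Δv = 454×9.81×ln(3.737) = 4453.7×1.3183 ≈ 5871 m/s.
Stage 3: m₀ = 26,900 kg, m_f = 26,900 − 21,100 = 5,800 kg; Δv = 251×9.81×ln(4.638) = 2462.3×1.5343 ≈ 3778 m/s.
Total Δv = 2994 + 5871 + 3778 = 12643 m/s.

Δv ≈ 12600 m/s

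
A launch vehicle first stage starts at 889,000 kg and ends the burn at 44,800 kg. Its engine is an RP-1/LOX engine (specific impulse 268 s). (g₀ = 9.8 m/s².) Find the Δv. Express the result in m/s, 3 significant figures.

Δv ≈ 7850 m/s

v_e = Isp · g₀ = 268 × 9.8 = 2626.4 m/s.
Rocket equation: Δv = v_e · ln(m₀/m_f) = 2626.4 × ln(19.84) = 2626.4 × 2.9879 ≈ 7847.4 m/s.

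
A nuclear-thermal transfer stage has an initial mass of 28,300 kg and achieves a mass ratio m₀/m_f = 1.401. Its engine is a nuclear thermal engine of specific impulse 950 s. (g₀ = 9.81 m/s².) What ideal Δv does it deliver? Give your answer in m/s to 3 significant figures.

Δv ≈ 3140 m/s

v_e = Isp · g₀ = 950 × 9.81 = 9319.5 m/s.
From the ideal rocket equation, Δv = v_e · ln(1.401) = 9319.5 × 0.3372 ≈ 3142.4 m/s.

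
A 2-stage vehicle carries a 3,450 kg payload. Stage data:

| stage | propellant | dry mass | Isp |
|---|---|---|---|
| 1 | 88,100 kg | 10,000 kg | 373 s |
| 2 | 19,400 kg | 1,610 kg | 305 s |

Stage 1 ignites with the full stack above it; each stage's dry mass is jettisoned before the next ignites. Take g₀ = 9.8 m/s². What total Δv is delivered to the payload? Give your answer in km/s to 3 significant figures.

Ignition mass of stage 1 = 88,100+10,000 + 19,400+1,610 + 3,450 = 122,560 kg.
Stage 1: m₀ = 122,560 kg, m_f = 122,560 − 88,100 = 34,460 kg; Δv = 373×9.8×ln(3.557) = 3655.4×1.2688 ≈ 4638 m/s.
Stage 2: m₀ = 24,460 kg, m_f = 24,460 − 19,400 = 5,060 kg; Δv = 305×9.8×ln(4.834) = 2989.0×1.5757 ≈ 4710 m/s.
Total Δv = 4638 + 4710 = 9348 m/s.

Δv ≈ 9.35 km/s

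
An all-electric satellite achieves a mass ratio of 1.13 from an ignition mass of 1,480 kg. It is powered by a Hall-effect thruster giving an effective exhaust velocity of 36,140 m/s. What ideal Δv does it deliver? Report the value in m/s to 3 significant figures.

Δv = v_e · ln(1.13) = 36140.0 × 0.1222 ≈ 4416.9 m/s.

Δv ≈ 4420 m/s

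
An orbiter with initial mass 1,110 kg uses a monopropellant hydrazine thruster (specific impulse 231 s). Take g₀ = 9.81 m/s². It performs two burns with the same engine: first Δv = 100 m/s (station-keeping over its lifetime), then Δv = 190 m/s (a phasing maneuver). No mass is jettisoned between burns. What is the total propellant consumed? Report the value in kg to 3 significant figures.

v_e = Isp · g₀ = 231 × 9.81 = 2266.1 m/s.
After the first burn: m = 1110 × exp(−100/2266.1) = 1110 × 0.95683 = 1,062.08 kg.
After the second burn: m = 1,062.08 × exp(−190/2266.1) = 1,062.08 × 0.91957 = 976.657 kg.
Total propellant = m₀ − m_final = 1110 − 976.657 = 133.343 kg.

total propellant consumed ≈ 133 kg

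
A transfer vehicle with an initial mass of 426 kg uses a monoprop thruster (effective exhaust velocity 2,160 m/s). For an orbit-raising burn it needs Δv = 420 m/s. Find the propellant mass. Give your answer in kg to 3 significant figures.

By the Tsiolkovsky rocket equation, m₀/m_f = exp(Δv / v_e) = exp(420 / 2160.0) = exp(0.1944) = 1.2146.
m_f = 426 / 1.2146 = 350.733 kg, so propellant = m₀ − m_f = 426 − 350.733 = 75.267 kg.

propellant mass ≈ 75.3 kg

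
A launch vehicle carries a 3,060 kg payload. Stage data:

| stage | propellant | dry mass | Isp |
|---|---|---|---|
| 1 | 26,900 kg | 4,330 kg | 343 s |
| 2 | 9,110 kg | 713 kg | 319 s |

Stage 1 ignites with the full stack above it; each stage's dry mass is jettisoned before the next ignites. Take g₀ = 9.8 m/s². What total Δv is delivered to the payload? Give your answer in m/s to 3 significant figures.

Δv ≈ 7000 m/s

Ignition mass of stage 1 = 26,900+4,330 + 9,110+713 + 3,060 = 44,113 kg.
Stage 1: m₀ = 44,113 kg, m_f = 44,113 − 26,900 = 17,213 kg; Δv = 343×9.8×ln(2.563) = 3361.4×0.9411 ≈ 3163 m/s.
Stage 2: m₀ = 12,883 kg, m_f = 12,883 − 9,110 = 3,773 kg; Δv = 319×9.8×ln(3.415) = 3126.2×1.2280 ≈ 3839 m/s.
Total Δv = 3163 + 3839 = 7002 m/s.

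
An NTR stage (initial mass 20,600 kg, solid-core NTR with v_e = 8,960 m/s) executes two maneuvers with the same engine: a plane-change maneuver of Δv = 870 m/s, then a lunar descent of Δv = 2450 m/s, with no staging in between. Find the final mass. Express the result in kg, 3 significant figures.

After the first burn: m = 20600 × exp(−870/8960.0) = 20600 × 0.90747 = 18,693.9 kg.
After the second burn: m = 18,693.9 × exp(−2450/8960.0) = 18,693.9 × 0.76076 = 14,221.6 kg.

final mass ≈ 14200 kg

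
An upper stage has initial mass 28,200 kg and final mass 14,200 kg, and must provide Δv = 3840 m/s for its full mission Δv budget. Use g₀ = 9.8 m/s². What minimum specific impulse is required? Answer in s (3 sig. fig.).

Isp ≈ 571 s

ln(m₀/m_f) = ln(28200/14200) = ln(1.986) = 0.6861.
Rocket equation: v_e = Δv / ln(m₀/m_f) = 3840 / 0.6861 = 5597.0 m/s.
Isp = v_e / g₀ = 5597.0 / 9.8 = 571.1 s.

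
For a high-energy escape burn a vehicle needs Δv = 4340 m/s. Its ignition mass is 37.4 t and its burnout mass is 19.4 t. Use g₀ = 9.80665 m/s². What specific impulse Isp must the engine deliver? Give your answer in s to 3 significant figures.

ln(m₀/m_f) = ln(37400/19400) = ln(1.928) = 0.6564.
By the Tsiolkovsky rocket equation, v_e = Δv / ln(m₀/m_f) = 4340 / 0.6564 = 6611.8 m/s.
Isp = v_e / g₀ = 6611.8 / 9.80665 = 674.2 s.

Isp ≈ 674 s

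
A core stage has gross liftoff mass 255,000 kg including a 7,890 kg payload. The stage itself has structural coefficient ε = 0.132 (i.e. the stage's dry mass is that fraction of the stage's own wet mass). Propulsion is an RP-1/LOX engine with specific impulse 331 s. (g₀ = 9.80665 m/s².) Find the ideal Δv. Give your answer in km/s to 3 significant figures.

Δv ≈ 5.97 km/s

Stage wet mass = m₀ − payload = 255,000 − 7,890 = 247,110 kg.
Stage dry mass = ε × stage wet mass = 0.132 × 247,110 = 32,618.5 kg.
Burnout mass m_f = stage dry + payload = 32,618.5 + 7,890 = 40,508.5 kg.
v_e = Isp · g₀ = 331 × 9.80665 = 3246.0 m/s.
Using Δv = v_e ln(m₀/m_f): Δv = v_e · ln(255,000/40,508.5) = 3246.0 × ln(6.295) = 3246.0 × 1.8398 ≈ 5972 m/s.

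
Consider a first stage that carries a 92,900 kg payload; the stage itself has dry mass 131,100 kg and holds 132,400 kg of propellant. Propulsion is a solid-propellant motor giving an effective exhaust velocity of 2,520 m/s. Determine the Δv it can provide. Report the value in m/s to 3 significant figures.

m₀ = payload + dry + propellant = 92,900 + 131,100 + 132,400 = 356,400 kg.
m_f = payload + dry = 92,900 + 131,100 = 224,000 kg.
Δv = v_e · ln(m₀/m_f) = 2520.0 × ln(1.591) = 2520.0 × 0.4644 ≈ 1170.3 m/s.

Δv ≈ 1170 m/s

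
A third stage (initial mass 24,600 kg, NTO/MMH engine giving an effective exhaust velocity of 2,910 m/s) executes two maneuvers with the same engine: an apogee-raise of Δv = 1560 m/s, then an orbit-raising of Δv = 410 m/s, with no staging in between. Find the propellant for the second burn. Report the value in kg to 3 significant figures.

propellant for the second burn ≈ 1890 kg

After the first burn: m = 24600 × exp(−1560/2910.0) = 24600 × 0.58504 = 14,392 kg.
After the second burn: m = 14,392 × exp(−410/2910.0) = 14,392 × 0.86858 = 12,500.6 kg.
Second-burn propellant = 14,392 − 12,500.6 = 1,891.4 kg.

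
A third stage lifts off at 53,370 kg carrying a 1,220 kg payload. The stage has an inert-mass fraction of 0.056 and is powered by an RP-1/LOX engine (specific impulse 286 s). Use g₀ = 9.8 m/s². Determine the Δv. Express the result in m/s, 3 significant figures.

Stage wet mass = m₀ − payload = 53,370 − 1,220 = 52,150 kg.
Stage dry mass = ε × stage wet mass = 0.056 × 52,150 = 2,920.4 kg.
Burnout mass m_f = stage dry + payload = 2,920.4 + 1,220 = 4,140.4 kg.
v_e = Isp · g₀ = 286 × 9.8 = 2802.8 m/s.
Rocket equation: Δv = v_e · ln(53,370/4,140.4) = 2802.8 × ln(12.89) = 2802.8 × 2.5565 ≈ 7165 m/s.

Δv ≈ 7170 m/s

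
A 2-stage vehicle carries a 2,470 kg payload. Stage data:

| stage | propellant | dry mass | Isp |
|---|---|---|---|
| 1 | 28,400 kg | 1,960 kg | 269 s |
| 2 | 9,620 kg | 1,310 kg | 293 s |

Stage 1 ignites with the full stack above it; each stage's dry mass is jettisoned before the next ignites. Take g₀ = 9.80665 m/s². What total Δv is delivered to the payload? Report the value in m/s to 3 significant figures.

Δv ≈ 6400 m/s

Ignition mass of stage 1 = 28,400+1,960 + 9,620+1,310 + 2,470 = 43,760 kg.
Stage 1: m₀ = 43,760 kg, m_f = 43,760 − 28,400 = 15,360 kg; Δv = 269×9.80665×ln(2.849) = 2638.0×1.0470 ≈ 2762 m/s.
Stage 2: m₀ = 13,400 kg, m_f = 13,400 − 9,620 = 3,780 kg; Δv = 293×9.80665×ln(3.545) = 2873.3×1.2655 ≈ 3636 m/s.
Total Δv = 2762 + 3636 = 6398 m/s.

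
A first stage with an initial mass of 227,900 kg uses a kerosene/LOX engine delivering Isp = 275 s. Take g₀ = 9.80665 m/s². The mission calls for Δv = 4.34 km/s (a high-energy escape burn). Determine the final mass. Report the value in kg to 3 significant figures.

v_e = Isp · g₀ = 275 × 9.80665 = 2696.8 m/s.
From the ideal rocket equation, m₀/m_f = exp(Δv / v_e) = exp(4340 / 2696.8) = exp(1.6093) = 4.9993.
m_f = m₀ / 4.9993 = 227,900 / 4.9993 = 45,586.4 kg.

final mass ≈ 45600 kg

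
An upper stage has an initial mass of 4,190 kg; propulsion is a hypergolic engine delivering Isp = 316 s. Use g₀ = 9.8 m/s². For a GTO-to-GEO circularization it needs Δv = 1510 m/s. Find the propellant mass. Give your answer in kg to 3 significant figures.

v_e = Isp · g₀ = 316 × 9.8 = 3096.8 m/s.
Rocket equation: m₀/m_f = exp(Δv / v_e) = exp(1510 / 3096.8) = exp(0.4876) = 1.6284.
m_f = 4,190 / 1.6284 = 2,573.08 kg, so propellant = m₀ − m_f = 4,190 − 2,573.08 = 1,616.92 kg.

propellant mass ≈ 1620 kg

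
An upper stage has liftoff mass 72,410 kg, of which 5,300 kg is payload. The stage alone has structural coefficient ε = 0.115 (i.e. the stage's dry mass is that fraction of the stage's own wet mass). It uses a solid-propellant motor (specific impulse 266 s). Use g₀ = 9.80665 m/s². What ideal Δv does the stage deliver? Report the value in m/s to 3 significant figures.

Δv ≈ 4480 m/s

Stage wet mass = m₀ − payload = 72,410 − 5,300 = 67,110 kg.
Stage dry mass = ε × stage wet mass = 0.115 × 67,110 = 7,717.65 kg.
Burnout mass m_f = stage dry + payload = 7,717.65 + 5,300 = 13,017.65 kg.
v_e = Isp · g₀ = 266 × 9.80665 = 2608.6 m/s.
Δv = v_e · ln(72,410/13,017.65) = 2608.6 × ln(5.562) = 2608.6 × 1.7160 ≈ 4476 m/s.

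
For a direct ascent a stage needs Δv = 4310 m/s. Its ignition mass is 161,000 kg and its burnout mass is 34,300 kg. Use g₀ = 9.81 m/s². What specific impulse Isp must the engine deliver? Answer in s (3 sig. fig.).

ln(m₀/m_f) = ln(161000/34300) = ln(4.694) = 1.5463.
Using Δv = v_e ln(m₀/m_f): v_e = Δv / ln(m₀/m_f) = 4310 / 1.5463 = 2787.4 m/s.
Isp = v_e / g₀ = 2787.4 / 9.81 = 284.1 s.

Isp ≈ 284 s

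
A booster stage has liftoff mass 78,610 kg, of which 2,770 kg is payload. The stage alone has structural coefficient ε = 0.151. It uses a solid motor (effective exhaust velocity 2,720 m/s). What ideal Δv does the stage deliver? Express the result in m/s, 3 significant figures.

Δv ≈ 4650 m/s

Stage wet mass = m₀ − payload = 78,610 − 2,770 = 75,840 kg.
Stage dry mass = ε × stage wet mass = 0.151 × 75,840 = 11,451.8 kg.
Burnout mass m_f = stage dry + payload = 11,451.8 + 2,770 = 14,221.8 kg.
Δv = v_e · ln(78,610/14,221.8) = 2720.0 × ln(5.527) = 2720.0 × 1.7097 ≈ 4650 m/s.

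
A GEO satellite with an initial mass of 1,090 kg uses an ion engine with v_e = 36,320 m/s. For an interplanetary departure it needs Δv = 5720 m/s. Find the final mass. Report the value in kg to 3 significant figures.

Rocket equation: m₀/m_f = exp(Δv / v_e) = exp(5720 / 36320.0) = exp(0.1575) = 1.1706.
m_f = m₀ / 1.1706 = 1,090 / 1.1706 = 931.146 kg.

final mass ≈ 931 kg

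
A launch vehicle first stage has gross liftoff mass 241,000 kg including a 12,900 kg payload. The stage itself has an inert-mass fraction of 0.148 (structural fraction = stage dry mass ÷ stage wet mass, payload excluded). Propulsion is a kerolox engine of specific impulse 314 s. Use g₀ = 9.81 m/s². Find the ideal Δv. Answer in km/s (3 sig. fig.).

Stage wet mass = m₀ − payload = 241,000 − 12,900 = 228,100 kg.
Stage dry mass = ε × stage wet mass = 0.148 × 228,100 = 33,758.8 kg.
Burnout mass m_f = stage dry + payload = 33,758.8 + 12,900 = 46,658.8 kg.
v_e = Isp · g₀ = 314 × 9.81 = 3080.3 m/s.
Δv = v_e · ln(241,000/46,658.8) = 3080.3 × ln(5.165) = 3080.3 × 1.6419 ≈ 5058 m/s.

Δv ≈ 5.06 km/s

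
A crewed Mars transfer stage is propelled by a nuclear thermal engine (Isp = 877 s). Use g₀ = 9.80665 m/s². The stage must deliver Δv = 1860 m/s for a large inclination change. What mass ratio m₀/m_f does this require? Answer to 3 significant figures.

mass ratio ≈ 1.24

v_e = Isp · g₀ = 877 × 9.80665 = 8600.4 m/s.
Rocket equation: m₀/m_f = exp(Δv / v_e) = exp(1860 / 8600.4) = exp(0.2163) = 1.2414.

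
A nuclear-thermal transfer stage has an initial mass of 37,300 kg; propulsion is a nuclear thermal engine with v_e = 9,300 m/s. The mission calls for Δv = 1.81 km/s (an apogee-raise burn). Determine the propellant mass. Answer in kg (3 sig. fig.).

m₀/m_f = exp(Δv / v_e) = exp(1810 / 9300.0) = exp(0.1946) = 1.2149.
m_f = 37,300 / 1.2149 = 30,702.1 kg, so propellant = m₀ − m_f = 37,300 − 30,702.1 = 6,597.9 kg.

propellant mass ≈ 6600 kg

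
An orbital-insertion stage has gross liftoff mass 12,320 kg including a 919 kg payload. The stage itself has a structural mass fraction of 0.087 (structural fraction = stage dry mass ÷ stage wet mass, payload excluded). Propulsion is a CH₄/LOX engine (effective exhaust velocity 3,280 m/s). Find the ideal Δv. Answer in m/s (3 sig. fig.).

Δv ≈ 6110 m/s

Stage wet mass = m₀ − payload = 12,320 − 919 = 11,401 kg.
Stage dry mass = ε × stage wet mass = 0.087 × 11,401 = 991.887 kg.
Burnout mass m_f = stage dry + payload = 991.887 + 919 = 1,910.887 kg.
By the Tsiolkovsky rocket equation, Δv = v_e · ln(12,320/1,910.887) = 3280.0 × ln(6.447) = 3280.0 × 1.8637 ≈ 6113 m/s.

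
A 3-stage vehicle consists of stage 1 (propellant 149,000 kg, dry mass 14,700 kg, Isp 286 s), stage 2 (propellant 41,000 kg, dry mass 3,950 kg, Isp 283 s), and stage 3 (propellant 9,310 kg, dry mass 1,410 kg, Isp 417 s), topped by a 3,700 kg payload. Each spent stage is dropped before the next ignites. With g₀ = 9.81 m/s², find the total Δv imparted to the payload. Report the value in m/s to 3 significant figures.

Δv ≈ 10600 m/s

Ignition mass of stage 1 = 149,000+14,700 + 41,000+3,950 + 9,310+1,410 + 3,700 = 223,070 kg.
Stage 1: m₀ = 223,070 kg, m_f = 223,070 − 149,000 = 74,070 kg; Δv = 286×9.81×ln(3.012) = 2805.7×1.1025 ≈ 3093 m/s.
Stage 2: m₀ = 59,370 kg, m_f = 59,370 − 41,000 = 18,370 kg; Δv = 283×9.81×ln(3.232) = 2776.2×1.1731 ≈ 3257 m/s.
Stage 3: m₀ = 14,420 kg, m_f = 14,420 − 9,310 = 5,110 kg; Δv = 417×9.81×ln(2.822) = 4090.8×1.0374 ≈ 4244 m/s.
Total Δv = 3093 + 3257 + 4244 = 10594 m/s.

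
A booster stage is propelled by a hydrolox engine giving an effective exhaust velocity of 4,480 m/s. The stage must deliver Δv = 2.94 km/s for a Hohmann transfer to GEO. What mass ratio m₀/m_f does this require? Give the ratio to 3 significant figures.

Using Δv = v_e ln(m₀/m_f): m₀/m_f = exp(Δv / v_e) = exp(2940 / 4480.0) = exp(0.6562) = 1.9276.

mass ratio ≈ 1.93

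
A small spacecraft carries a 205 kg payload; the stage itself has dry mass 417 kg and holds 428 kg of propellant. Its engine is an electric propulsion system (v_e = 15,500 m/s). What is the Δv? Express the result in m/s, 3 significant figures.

m₀ = payload + dry + propellant = 205 + 417 + 428 = 1,050 kg.
m_f = payload + dry = 205 + 417 = 622 kg.
From the ideal rocket equation, Δv = v_e · ln(m₀/m_f) = 15500.0 × ln(1.688) = 15500.0 × 0.5236 ≈ 8115.9 m/s.

Δv ≈ 8120 m/s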